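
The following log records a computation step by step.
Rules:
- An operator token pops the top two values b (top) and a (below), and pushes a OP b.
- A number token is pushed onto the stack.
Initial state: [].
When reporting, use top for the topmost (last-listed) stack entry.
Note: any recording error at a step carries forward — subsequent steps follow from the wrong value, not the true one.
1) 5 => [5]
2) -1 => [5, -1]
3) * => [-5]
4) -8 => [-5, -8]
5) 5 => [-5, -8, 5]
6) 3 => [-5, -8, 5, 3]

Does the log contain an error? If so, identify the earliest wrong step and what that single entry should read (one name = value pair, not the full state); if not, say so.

1. push 5: top = 5 (confirmed correct)
2. push -1: top = -1 (consistent with the log)
3. 5 * -1 = -5 (no discrepancy)
4. push -8: top = -8 (same as recorded)
5. push 5: top = 5 (exactly as logged)
6. push 3: top = 3 (verified)
Each recorded entry agrees with the recomputation.

no error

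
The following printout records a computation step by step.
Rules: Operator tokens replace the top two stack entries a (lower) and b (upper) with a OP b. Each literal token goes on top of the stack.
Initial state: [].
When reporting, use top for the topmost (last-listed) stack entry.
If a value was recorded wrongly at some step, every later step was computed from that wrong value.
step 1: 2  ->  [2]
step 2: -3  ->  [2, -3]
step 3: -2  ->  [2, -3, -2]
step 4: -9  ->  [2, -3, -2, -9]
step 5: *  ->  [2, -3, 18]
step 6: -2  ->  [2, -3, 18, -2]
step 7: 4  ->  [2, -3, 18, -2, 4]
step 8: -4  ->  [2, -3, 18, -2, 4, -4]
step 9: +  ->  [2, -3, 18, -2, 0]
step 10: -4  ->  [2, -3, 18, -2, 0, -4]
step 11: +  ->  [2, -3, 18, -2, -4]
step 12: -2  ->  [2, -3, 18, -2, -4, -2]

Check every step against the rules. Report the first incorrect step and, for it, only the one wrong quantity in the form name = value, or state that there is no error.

no error

step 1: push 2: top = 2 -> checks out
step 2: push -3: top = -3 -> checks out
step 3: push -2: top = -2 -> confirmed correct
step 4: push -9: top = -9 -> consistent with the printout
step 5: -2 * -9 = 18 -> no discrepancy
step 6: push -2: top = -2 -> exactly as logged
step 7: push 4: top = 4 -> in agreement
step 8: push -4: top = -4 -> no discrepancy
step 9: 4 + -4 = 0 -> checks out
step 10: push -4: top = -4 -> matches
step 11: 0 + -4 = -4 -> agrees with the printout
step 12: push -2: top = -2 -> matches
All entries verified; no error found.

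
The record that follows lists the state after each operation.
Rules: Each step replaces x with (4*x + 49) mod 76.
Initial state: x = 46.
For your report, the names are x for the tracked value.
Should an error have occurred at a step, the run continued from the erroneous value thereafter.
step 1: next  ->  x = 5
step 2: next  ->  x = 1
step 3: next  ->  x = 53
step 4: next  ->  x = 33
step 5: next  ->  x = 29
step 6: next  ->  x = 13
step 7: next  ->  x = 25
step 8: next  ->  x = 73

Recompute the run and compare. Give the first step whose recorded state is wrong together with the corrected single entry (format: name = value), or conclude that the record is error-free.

step 2, x = 69

Recomputing the run from the initial state:
step 1: x = 5
step 2: x = 69
step 3: x = 21
step 4: x = 57
step 5: x = 49
step 6: x = 17
step 7: x = 41
step 8: x = 61
The first disagreement with the record is at step 2, where the value should be x = 69.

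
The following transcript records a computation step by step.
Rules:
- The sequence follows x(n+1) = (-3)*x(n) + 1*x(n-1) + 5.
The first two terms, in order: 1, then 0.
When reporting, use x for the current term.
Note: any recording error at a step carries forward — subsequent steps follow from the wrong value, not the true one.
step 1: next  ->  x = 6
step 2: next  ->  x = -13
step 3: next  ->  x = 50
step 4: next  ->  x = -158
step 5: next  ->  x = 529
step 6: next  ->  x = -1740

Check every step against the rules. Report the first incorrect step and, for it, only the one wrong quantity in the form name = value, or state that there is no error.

no error

Recomputing the run from the initial state:
step 1: x = 6
step 2: x = -13
step 3: x = 50
step 4: x = -158
step 5: x = 529
step 6: x = -1740
This matches the transcript at every step.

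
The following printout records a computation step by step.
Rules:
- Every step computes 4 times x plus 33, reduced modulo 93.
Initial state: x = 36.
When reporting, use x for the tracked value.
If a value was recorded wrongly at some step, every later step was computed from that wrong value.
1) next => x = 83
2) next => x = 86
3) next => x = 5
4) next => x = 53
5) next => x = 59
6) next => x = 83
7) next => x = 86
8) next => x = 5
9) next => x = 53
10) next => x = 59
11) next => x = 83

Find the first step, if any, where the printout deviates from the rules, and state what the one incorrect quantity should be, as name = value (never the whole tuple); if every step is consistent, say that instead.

step 1, x = 84

Recomputing the run from the initial state:
step 1: x = 84
step 2: x = 90
step 3: x = 21
step 4: x = 24
step 5: x = 36
step 6: x = 84
step 7: x = 90
step 8: x = 21
step 9: x = 24
step 10: x = 36
step 11: x = 84
The first disagreement with the printout is at step 1, where the value should be x = 84.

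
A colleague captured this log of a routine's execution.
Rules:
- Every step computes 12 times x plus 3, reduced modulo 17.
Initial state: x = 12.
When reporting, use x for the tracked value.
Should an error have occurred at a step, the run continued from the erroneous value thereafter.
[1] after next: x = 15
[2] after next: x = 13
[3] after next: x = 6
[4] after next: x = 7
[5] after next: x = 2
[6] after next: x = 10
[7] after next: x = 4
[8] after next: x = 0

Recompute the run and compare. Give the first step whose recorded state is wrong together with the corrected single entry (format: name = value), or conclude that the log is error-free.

Recomputing the run from the initial state:
step 1: x = 11
step 2: x = 16
step 3: x = 8
step 4: x = 14
step 5: x = 1
step 6: x = 15
step 7: x = 13
step 8: x = 6
The first disagreement with the log is at step 1, where the value should be x = 11.

step 1, x = 11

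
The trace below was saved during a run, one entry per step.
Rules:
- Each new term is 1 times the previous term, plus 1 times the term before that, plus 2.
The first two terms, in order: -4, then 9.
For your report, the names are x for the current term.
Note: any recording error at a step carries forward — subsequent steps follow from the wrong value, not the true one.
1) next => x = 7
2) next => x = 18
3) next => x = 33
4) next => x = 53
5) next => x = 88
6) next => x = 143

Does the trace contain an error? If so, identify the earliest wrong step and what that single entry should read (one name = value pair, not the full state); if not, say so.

step 3, x = 27

1. x = 1*(9) + (1)*(-4) + (2) = 7 (matches)
2. x = 1*(7) + (1)*(9) + (2) = 18 (exactly as logged)
3. x = 1*(18) + (1)*(7) + (2) = 27 (the trace has a different value)
Conclusion: step 3 carries the first error; the entry should be x = 27.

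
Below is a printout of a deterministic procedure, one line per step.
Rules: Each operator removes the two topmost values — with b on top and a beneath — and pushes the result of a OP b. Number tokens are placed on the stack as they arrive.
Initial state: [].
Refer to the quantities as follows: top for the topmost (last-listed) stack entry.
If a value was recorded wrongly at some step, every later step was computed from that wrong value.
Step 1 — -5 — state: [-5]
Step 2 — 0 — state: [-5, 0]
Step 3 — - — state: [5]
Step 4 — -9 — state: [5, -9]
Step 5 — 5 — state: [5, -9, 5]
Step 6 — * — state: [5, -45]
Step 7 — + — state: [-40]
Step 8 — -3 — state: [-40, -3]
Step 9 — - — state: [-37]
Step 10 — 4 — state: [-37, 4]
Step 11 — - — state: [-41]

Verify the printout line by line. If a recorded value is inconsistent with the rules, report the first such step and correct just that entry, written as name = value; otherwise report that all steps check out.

Recomputing the run from the initial state:
step 1: [-5]
step 2: [-5, 0]
step 3: [-5]
step 4: [-5, -9]
step 5: [-5, -9, 5]
step 6: [-5, -45]
step 7: [-50]
step 8: [-50, -3]
step 9: [-47]
step 10: [-47, 4]
step 11: [-51]
The first disagreement with the printout is at step 3, where the value should be top = -5.

step 3, top = -5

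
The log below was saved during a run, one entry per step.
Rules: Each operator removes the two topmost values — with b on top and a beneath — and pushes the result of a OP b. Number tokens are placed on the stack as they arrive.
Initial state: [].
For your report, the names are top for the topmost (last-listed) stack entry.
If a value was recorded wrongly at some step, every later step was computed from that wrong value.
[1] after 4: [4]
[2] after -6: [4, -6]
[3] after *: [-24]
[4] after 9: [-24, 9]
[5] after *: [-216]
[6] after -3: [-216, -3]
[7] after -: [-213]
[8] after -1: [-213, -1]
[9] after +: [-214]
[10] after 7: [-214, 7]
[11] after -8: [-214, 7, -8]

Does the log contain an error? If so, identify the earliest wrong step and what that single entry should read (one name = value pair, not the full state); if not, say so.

no error

step 1: push 4: top = 4 -> exactly as logged
step 2: push -6: top = -6 -> verified
step 3: 4 * -6 = -24 -> exactly as logged
step 4: push 9: top = 9 -> matches
step 5: -24 * 9 = -216 -> no discrepancy
step 6: push -3: top = -3 -> no discrepancy
step 7: -216 - -3 = -213 -> matches
step 8: push -1: top = -1 -> consistent with the log
step 9: -213 + -1 = -214 -> agrees with the log
step 10: push 7: top = 7 -> in agreement
step 11: push -8: top = -8 -> matches
Nothing is out of place; the run is error-free.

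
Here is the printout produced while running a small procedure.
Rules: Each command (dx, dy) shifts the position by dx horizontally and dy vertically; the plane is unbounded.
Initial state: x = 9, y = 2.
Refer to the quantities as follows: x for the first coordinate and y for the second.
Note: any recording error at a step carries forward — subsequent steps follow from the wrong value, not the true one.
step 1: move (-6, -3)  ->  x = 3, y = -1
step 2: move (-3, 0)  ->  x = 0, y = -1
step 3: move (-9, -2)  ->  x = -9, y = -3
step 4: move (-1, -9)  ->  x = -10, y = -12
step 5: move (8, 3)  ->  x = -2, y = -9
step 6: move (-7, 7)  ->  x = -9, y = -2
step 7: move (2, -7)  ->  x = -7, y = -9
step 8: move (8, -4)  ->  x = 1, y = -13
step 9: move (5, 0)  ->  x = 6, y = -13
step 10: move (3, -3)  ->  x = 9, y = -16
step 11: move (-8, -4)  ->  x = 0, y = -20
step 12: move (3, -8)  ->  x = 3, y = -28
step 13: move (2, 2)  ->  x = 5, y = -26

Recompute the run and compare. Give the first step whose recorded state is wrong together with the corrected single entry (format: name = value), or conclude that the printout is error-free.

Step 1: x = 9 + (-6) = 3, y = 2 + (-3) = -1 — checks out.
Step 2: x = 3 + (-3) = 0, y = -1 + (0) = -1 — exactly as logged.
Step 3: x = 0 + (-9) = -9, y = -1 + (-2) = -3 — agrees with the printout.
Step 4: x = -9 + (-1) = -10, y = -3 + (-9) = -12 — confirmed correct.
Step 5: x = -10 + (8) = -2, y = -12 + (3) = -9 — confirmed correct.
Step 6: x = -2 + (-7) = -9, y = -9 + (7) = -2 — no discrepancy.
Step 7: x = -9 + (2) = -7, y = -2 + (-7) = -9 — no discrepancy.
Step 8: x = -7 + (8) = 1, y = -9 + (-4) = -13 — checks out.
Step 9: x = 1 + (5) = 6, y = -13 + (0) = -13 — confirmed correct.
Step 10: x = 6 + (3) = 9, y = -13 + (-3) = -16 — matches.
Step 11: x = 9 + (-8) = 1, y = -16 + (-4) = -20 — the entry is off here.
The earliest wrong entry is at step 11: it should read x = 1.

step 11, x = 1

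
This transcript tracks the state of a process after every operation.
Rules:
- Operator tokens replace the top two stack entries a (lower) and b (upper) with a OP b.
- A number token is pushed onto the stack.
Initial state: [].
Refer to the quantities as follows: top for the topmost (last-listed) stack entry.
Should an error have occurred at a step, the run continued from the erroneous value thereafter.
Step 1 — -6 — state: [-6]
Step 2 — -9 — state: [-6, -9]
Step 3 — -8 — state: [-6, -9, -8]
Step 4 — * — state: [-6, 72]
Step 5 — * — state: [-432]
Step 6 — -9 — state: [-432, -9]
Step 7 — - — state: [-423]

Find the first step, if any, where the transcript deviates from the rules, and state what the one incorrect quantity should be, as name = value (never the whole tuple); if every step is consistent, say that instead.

no error

Step 1: push -6: top = -6 — confirmed correct.
Step 2: push -9: top = -9 — agrees with the transcript.
Step 3: push -8: top = -8 — in agreement.
Step 4: -9 * -8 = 72 — no discrepancy.
Step 5: -6 * 72 = -432 — no discrepancy.
Step 6: push -9: top = -9 — checks out.
Step 7: -432 - -9 = -423 — checks out.
All entries verified; no error found.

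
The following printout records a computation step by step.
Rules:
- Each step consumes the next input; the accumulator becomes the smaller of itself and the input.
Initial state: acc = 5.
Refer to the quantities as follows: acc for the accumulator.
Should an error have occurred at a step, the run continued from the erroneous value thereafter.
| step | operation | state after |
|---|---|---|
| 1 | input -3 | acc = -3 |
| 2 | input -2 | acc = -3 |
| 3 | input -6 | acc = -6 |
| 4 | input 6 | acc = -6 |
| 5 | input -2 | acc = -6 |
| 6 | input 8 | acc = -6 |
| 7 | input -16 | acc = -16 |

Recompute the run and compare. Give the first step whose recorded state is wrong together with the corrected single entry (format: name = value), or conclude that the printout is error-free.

no error

step 1: acc = min(5, -3) = -3 -> consistent with the printout
step 2: acc = min(-3, -2) = -3 -> no discrepancy
step 3: acc = min(-3, -6) = -6 -> same as recorded
step 4: acc = min(-6, 6) = -6 -> confirmed correct
step 5: acc = min(-6, -2) = -6 -> no discrepancy
step 6: acc = min(-6, 8) = -6 -> checks out
step 7: acc = min(-6, -16) = -16 -> checks out
The whole run recomputes cleanly — no discrepancies.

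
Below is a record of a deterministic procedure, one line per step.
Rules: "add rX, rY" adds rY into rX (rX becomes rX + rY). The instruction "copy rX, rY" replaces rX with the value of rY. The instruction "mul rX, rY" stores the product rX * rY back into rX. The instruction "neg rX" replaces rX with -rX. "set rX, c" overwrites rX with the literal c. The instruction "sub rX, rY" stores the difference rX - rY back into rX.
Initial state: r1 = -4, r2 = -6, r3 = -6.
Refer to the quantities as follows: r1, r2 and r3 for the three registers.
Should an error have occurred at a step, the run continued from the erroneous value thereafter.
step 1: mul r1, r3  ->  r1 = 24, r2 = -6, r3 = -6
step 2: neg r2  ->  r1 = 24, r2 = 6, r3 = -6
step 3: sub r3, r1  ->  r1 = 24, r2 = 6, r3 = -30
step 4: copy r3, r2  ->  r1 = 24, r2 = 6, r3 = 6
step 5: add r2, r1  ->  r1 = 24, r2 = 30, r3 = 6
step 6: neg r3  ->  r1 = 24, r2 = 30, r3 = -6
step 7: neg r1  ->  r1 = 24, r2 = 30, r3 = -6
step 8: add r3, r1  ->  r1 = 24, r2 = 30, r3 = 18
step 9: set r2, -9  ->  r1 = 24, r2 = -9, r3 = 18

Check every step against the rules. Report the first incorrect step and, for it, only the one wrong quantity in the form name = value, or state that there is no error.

step 7, r1 = -24

1. r1 = -4 * -6 = 24 (consistent with the record)
2. r2 = -(-6) = 6 (exactly as logged)
3. r3 = -6 - 24 = -30 (in agreement)
4. r3 = 6 (no discrepancy)
5. r2 = 6 + 24 = 30 (verified)
6. r3 = -(6) = -6 (confirmed correct)
7. r1 = -(24) = -24 (the recorded entry deviates here)
First incorrect step: 7; the correct value is r1 = -24.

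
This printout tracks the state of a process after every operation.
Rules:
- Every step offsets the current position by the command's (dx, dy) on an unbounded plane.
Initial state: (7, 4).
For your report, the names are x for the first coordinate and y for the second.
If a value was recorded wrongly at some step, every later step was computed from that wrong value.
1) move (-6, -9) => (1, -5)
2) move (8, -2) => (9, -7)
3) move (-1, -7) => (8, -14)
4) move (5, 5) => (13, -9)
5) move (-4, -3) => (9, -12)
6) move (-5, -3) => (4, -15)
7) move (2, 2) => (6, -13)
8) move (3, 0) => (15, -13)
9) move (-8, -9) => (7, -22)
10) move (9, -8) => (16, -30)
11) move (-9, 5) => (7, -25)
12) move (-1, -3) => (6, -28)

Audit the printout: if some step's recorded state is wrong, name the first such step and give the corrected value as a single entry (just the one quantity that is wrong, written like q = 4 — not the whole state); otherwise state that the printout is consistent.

step 8, x = 9

Recomputing the run from the initial state:
step 1: x = 1, y = -5
step 2: x = 9, y = -7
step 3: x = 8, y = -14
step 4: x = 13, y = -9
step 5: x = 9, y = -12
step 6: x = 4, y = -15
step 7: x = 6, y = -13
step 8: x = 9, y = -13
step 9: x = 1, y = -22
step 10: x = 10, y = -30
step 11: x = 1, y = -25
step 12: x = 0, y = -28
The first disagreement with the printout is at step 8, where the value should be x = 9.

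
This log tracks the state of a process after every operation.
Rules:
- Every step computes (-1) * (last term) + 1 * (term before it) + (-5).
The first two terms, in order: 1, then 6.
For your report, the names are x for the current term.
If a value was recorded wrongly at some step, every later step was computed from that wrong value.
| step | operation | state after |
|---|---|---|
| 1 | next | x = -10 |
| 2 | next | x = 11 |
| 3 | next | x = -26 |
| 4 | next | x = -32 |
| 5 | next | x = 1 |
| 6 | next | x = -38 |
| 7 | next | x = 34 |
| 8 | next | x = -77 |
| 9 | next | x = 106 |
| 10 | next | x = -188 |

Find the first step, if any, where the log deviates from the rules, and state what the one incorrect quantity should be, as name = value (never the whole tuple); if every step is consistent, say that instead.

1. x = -1*(6) + (1)*(1) + (-5) = -10 (confirmed correct)
2. x = -1*(-10) + (1)*(6) + (-5) = 11 (matches)
3. x = -1*(11) + (1)*(-10) + (-5) = -26 (exactly as logged)
4. x = -1*(-26) + (1)*(11) + (-5) = 32 (not what was recorded)
First incorrect step: 4; the correct value is x = 32.

step 4, x = 32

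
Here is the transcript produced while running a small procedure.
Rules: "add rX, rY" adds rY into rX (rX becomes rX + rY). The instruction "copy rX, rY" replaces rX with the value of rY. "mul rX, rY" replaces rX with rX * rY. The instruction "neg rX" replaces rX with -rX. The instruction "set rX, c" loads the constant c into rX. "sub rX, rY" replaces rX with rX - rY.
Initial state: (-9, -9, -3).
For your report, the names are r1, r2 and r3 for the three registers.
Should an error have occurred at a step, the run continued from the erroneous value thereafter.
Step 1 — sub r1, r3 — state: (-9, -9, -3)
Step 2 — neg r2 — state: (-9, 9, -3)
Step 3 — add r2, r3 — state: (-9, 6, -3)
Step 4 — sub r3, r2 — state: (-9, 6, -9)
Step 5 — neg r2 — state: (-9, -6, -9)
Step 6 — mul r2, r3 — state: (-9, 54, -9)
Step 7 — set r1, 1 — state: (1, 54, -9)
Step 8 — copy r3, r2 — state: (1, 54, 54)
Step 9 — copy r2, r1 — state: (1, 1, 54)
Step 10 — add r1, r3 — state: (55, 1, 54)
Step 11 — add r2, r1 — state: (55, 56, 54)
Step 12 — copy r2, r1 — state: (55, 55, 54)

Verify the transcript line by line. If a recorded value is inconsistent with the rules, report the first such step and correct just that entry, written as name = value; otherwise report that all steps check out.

step 1, r1 = -6

step 1: r1 = -9 - -3 = -6 -> a discrepancy with the transcript
Conclusion: step 1 carries the first error; the entry should be r1 = -6.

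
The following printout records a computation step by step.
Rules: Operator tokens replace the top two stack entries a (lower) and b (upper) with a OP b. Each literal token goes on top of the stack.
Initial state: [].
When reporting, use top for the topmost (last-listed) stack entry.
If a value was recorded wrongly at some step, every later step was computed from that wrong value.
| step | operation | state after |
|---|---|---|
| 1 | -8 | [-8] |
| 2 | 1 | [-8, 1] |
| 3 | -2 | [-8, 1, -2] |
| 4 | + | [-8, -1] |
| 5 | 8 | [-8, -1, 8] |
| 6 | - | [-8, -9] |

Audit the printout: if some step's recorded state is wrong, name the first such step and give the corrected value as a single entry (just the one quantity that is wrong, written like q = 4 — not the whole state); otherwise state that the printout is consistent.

no error

step 1: push -8: top = -8 -> consistent with the printout
step 2: push 1: top = 1 -> no discrepancy
step 3: push -2: top = -2 -> consistent with the printout
step 4: 1 + -2 = -1 -> consistent with the printout
step 5: push 8: top = 8 -> checks out
step 6: -1 - 8 = -9 -> same as recorded
The recomputation confirms every line.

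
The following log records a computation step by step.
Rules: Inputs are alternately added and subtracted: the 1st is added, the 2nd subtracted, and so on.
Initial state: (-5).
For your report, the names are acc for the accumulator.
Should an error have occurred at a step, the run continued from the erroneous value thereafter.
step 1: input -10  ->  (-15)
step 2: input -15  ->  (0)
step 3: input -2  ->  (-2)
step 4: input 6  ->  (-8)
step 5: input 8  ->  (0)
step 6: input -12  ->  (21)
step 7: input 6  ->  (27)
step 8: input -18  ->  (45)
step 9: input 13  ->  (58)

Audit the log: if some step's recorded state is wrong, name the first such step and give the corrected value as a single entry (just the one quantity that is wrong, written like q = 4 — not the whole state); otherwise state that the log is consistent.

Step 1: acc = -5 + -10 = -15 — matches.
Step 2: acc = -15 - -15 = 0 — agrees with the log.
Step 3: acc = 0 + -2 = -2 — agrees with the log.
Step 4: acc = -2 - 6 = -8 — in agreement.
Step 5: acc = -8 + 8 = 0 — agrees with the log.
Step 6: acc = 0 - -12 = 12 — not what was recorded.
First incorrect step: 6; the correct value is acc = 12.

step 6, acc = 12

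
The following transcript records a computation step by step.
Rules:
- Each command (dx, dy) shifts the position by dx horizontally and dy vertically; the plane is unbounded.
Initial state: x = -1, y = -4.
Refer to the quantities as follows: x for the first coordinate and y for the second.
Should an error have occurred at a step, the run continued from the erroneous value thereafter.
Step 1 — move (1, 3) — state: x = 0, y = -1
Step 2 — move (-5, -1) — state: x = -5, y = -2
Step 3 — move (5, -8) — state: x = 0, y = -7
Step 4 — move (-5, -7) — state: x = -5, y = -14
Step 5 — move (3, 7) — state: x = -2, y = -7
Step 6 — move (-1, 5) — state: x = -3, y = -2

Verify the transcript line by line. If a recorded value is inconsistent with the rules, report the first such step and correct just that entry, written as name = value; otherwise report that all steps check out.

step 1: x = -1 + (1) = 0, y = -4 + (3) = -1 -> exactly as logged
step 2: x = 0 + (-5) = -5, y = -1 + (-1) = -2 -> checks out
step 3: x = -5 + (5) = 0, y = -2 + (-8) = -10 -> first mismatch against the transcript
First deviation found at step 3; the corrected entry is y = -10.

step 3, y = -10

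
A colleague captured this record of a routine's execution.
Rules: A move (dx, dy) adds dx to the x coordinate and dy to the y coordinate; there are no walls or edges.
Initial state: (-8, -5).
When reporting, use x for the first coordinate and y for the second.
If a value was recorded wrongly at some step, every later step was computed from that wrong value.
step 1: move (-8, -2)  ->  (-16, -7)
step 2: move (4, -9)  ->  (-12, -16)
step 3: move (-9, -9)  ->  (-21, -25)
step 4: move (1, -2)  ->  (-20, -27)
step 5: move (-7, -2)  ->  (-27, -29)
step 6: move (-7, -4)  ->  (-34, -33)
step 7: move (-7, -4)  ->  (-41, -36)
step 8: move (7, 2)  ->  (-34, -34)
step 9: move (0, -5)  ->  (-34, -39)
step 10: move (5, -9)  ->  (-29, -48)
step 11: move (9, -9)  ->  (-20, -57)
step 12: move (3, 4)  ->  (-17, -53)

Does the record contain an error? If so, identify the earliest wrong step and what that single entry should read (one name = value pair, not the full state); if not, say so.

Recomputing the run from the initial state:
step 1: x = -16, y = -7
step 2: x = -12, y = -16
step 3: x = -21, y = -25
step 4: x = -20, y = -27
step 5: x = -27, y = -29
step 6: x = -34, y = -33
step 7: x = -41, y = -37
step 8: x = -34, y = -35
step 9: x = -34, y = -40
step 10: x = -29, y = -49
step 11: x = -20, y = -58
step 12: x = -17, y = -54
The first disagreement with the record is at step 7, where the value should be y = -37.

step 7, y = -37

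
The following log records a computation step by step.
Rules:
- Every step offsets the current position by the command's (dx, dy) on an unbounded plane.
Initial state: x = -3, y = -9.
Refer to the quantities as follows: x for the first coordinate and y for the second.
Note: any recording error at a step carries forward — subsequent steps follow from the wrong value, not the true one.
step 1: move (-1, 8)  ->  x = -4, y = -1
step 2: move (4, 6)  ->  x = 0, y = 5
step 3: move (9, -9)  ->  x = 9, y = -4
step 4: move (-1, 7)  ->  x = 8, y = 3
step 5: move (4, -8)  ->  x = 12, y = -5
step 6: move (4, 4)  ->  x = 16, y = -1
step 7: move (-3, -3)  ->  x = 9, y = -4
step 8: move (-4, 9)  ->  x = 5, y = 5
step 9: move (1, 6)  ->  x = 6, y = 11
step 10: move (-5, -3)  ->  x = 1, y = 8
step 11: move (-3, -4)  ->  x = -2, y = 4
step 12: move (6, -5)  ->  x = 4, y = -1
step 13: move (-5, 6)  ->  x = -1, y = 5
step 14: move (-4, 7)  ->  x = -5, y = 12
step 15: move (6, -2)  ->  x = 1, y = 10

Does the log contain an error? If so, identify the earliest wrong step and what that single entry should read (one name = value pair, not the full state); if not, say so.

step 7, x = 13

Recomputing the run from the initial state:
step 1: x = -4, y = -1
step 2: x = 0, y = 5
step 3: x = 9, y = -4
step 4: x = 8, y = 3
step 5: x = 12, y = -5
step 6: x = 16, y = -1
step 7: x = 13, y = -4
step 8: x = 9, y = 5
step 9: x = 10, y = 11
step 10: x = 5, y = 8
step 11: x = 2, y = 4
step 12: x = 8, y = -1
step 13: x = 3, y = 5
step 14: x = -1, y = 12
step 15: x = 5, y = 10
The first disagreement with the log is at step 7, where the value should be x = 13.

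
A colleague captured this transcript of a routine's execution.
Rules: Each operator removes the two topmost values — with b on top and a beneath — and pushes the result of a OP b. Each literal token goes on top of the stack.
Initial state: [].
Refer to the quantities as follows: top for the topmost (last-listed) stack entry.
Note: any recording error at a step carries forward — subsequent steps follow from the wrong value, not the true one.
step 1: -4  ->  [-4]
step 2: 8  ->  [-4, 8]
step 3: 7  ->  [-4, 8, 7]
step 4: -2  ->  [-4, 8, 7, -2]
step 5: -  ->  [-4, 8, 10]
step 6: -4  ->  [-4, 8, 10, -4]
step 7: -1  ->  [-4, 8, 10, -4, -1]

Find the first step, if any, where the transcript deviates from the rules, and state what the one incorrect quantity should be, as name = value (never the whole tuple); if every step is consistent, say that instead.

step 1: push -4: top = -4 -> verified
step 2: push 8: top = 8 -> in agreement
step 3: push 7: top = 7 -> checks out
step 4: push -2: top = -2 -> checks out
step 5: 7 - -2 = 9 -> the transcript has a different value
The audit stops at step 5: the recorded entry is wrong and should be top = 9.

step 5, top = 9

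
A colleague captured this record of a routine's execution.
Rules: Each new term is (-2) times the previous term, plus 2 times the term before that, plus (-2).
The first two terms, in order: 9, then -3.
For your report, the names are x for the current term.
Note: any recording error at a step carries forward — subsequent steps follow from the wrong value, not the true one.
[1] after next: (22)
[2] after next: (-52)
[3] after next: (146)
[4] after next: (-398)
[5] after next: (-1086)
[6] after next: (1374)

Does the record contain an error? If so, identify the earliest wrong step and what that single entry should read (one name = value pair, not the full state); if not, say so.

step 5, x = 1086

step 1: x = -2*(-3) + (2)*(9) + (-2) = 22 -> verified
step 2: x = -2*(22) + (2)*(-3) + (-2) = -52 -> matches
step 3: x = -2*(-52) + (2)*(22) + (-2) = 146 -> checks out
step 4: x = -2*(146) + (2)*(-52) + (-2) = -398 -> in agreement
step 5: x = -2*(-398) + (2)*(146) + (-2) = 1086 -> the record disagrees here
Conclusion: step 5 carries the first error; the entry should be x = 1086.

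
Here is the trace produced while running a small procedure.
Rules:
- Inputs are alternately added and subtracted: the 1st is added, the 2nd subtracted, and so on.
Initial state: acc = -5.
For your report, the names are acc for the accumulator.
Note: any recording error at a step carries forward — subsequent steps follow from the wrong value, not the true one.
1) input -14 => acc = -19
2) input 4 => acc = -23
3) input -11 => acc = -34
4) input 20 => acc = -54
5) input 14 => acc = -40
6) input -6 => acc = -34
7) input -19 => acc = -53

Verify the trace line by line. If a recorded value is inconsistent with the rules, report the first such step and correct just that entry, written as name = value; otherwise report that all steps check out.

no error

Recomputing the run from the initial state:
step 1: acc = -19
step 2: acc = -23
step 3: acc = -34
step 4: acc = -54
step 5: acc = -40
step 6: acc = -34
step 7: acc = -53
This matches the trace at every step.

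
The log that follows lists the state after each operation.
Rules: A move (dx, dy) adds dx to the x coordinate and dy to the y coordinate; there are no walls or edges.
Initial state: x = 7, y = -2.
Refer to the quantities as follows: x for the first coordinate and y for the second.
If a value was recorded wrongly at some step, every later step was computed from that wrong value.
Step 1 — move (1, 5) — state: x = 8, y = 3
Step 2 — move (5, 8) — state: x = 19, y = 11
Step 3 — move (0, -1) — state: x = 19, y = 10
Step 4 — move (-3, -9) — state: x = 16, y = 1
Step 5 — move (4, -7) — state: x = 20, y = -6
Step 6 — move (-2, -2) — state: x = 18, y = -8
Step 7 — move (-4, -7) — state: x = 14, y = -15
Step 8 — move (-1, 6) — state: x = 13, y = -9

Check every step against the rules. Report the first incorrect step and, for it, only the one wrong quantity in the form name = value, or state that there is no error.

Recomputing the run from the initial state:
step 1: x = 8, y = 3
step 2: x = 13, y = 11
step 3: x = 13, y = 10
step 4: x = 10, y = 1
step 5: x = 14, y = -6
step 6: x = 12, y = -8
step 7: x = 8, y = -15
step 8: x = 7, y = -9
The first disagreement with the log is at step 2, where the value should be x = 13.

step 2, x = 13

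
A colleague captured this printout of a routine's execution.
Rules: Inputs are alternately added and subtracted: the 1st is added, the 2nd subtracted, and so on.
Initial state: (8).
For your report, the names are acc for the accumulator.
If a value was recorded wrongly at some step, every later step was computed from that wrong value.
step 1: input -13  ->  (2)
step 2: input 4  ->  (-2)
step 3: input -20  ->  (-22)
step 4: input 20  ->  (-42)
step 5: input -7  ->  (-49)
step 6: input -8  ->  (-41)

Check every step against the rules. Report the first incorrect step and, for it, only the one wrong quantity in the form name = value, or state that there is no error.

Recomputing the run from the initial state:
step 1: acc = -5
step 2: acc = -9
step 3: acc = -29
step 4: acc = -49
step 5: acc = -56
step 6: acc = -48
The first disagreement with the printout is at step 1, where the value should be acc = -5.

step 1, acc = -5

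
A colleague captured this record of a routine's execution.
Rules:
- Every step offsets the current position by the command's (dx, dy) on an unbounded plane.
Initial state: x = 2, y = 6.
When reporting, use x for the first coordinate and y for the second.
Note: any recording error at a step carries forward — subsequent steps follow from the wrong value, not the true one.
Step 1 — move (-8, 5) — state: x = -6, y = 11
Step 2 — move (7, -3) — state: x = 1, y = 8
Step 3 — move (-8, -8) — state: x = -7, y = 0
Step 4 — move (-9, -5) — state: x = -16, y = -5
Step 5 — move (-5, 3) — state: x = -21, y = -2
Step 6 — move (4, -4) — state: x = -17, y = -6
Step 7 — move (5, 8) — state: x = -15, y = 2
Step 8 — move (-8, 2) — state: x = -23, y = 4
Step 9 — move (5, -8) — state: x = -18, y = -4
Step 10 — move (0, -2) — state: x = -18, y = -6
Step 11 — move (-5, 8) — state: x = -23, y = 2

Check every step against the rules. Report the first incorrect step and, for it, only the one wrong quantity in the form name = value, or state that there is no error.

1. x = 2 + (-8) = -6, y = 6 + (5) = 11 (exactly as logged)
2. x = -6 + (7) = 1, y = 11 + (-3) = 8 (agrees with the record)
3. x = 1 + (-8) = -7, y = 8 + (-8) = 0 (checks out)
4. x = -7 + (-9) = -16, y = 0 + (-5) = -5 (matches)
5. x = -16 + (-5) = -21, y = -5 + (3) = -2 (same as recorded)
6. x = -21 + (4) = -17, y = -2 + (-4) = -6 (same as recorded)
7. x = -17 + (5) = -12, y = -6 + (8) = 2 (the record has a different value)
First incorrect step: 7; the correct value is x = -12.

step 7, x = -12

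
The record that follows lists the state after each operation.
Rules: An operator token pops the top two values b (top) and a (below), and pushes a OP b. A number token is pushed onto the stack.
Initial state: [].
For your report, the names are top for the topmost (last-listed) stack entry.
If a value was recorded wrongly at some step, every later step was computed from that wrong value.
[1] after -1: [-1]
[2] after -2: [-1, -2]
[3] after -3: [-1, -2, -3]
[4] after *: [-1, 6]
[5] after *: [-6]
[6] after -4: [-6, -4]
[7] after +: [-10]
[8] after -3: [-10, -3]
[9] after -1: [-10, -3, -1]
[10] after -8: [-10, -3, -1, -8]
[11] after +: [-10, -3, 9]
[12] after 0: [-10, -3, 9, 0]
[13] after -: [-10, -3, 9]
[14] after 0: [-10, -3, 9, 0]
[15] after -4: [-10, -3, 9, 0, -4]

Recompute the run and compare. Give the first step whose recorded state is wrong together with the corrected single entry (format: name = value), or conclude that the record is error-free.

step 11, top = -9

Recomputing the run from the initial state:
step 1: [-1]
step 2: [-1, -2]
step 3: [-1, -2, -3]
step 4: [-1, 6]
step 5: [-6]
step 6: [-6, -4]
step 7: [-10]
step 8: [-10, -3]
step 9: [-10, -3, -1]
step 10: [-10, -3, -1, -8]
step 11: [-10, -3, -9]
step 12: [-10, -3, -9, 0]
step 13: [-10, -3, -9]
step 14: [-10, -3, -9, 0]
step 15: [-10, -3, -9, 0, -4]
The first disagreement with the record is at step 11, where the value should be top = -9.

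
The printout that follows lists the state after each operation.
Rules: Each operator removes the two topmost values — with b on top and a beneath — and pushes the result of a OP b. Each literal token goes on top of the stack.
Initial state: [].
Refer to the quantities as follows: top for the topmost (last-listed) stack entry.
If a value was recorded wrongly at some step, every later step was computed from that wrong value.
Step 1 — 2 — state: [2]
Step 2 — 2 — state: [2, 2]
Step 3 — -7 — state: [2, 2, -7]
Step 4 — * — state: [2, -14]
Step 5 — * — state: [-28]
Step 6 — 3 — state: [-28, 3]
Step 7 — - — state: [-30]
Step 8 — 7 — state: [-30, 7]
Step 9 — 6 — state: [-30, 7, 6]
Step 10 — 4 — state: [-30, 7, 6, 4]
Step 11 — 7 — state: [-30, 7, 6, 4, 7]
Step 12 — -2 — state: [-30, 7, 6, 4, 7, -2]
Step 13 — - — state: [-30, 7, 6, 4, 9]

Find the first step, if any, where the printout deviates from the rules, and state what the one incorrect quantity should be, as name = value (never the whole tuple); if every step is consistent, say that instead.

Recomputing the run from the initial state:
step 1: [2]
step 2: [2, 2]
step 3: [2, 2, -7]
step 4: [2, -14]
step 5: [-28]
step 6: [-28, 3]
step 7: [-31]
step 8: [-31, 7]
step 9: [-31, 7, 6]
step 10: [-31, 7, 6, 4]
step 11: [-31, 7, 6, 4, 7]
step 12: [-31, 7, 6, 4, 7, -2]
step 13: [-31, 7, 6, 4, 9]
The first disagreement with the printout is at step 7, where the value should be top = -31.

step 7, top = -31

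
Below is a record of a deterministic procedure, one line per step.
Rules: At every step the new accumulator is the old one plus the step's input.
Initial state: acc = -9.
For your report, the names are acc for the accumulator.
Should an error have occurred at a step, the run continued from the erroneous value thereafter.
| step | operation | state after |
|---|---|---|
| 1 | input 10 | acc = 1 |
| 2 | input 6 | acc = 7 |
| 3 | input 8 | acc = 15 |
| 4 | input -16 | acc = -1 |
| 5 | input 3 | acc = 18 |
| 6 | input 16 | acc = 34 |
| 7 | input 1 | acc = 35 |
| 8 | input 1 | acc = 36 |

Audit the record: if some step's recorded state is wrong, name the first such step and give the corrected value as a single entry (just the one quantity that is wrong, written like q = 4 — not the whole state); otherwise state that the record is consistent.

1. acc = -9 + 10 = 1 (verified)
2. acc = 1 + 6 = 7 (verified)
3. acc = 7 + 8 = 15 (in agreement)
4. acc = 15 + -16 = -1 (agrees with the record)
5. acc = -1 + 3 = 2 (this is not what the record shows)
That makes step 5 the first incorrect line — acc = 2 is what it should show.

step 5, acc = 2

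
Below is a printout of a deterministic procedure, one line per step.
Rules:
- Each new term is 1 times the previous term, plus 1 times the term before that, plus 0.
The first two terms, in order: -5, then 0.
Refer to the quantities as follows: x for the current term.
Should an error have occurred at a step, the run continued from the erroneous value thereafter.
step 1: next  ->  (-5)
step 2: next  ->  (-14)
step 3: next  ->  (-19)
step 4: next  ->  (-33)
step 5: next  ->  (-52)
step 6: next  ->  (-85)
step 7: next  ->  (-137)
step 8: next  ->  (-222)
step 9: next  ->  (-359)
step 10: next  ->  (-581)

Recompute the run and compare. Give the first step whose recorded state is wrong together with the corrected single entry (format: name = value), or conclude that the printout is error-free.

step 2, x = -5

step 1: x = 1*(0) + (1)*(-5) + (0) = -5 -> consistent with the printout
step 2: x = 1*(-5) + (1)*(0) + (0) = -5 -> the printout has a different value
The earliest wrong entry is at step 2: it should read x = -5.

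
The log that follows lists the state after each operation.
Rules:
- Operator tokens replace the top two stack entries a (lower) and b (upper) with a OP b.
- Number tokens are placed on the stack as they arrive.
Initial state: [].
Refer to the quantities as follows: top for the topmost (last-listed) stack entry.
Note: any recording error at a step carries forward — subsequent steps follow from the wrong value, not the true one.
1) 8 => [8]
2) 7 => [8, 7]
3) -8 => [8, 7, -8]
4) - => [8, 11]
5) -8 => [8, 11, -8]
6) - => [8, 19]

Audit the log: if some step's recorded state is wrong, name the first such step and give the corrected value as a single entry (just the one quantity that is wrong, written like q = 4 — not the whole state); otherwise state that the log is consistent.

step 4, top = 15

Recomputing the run from the initial state:
step 1: [8]
step 2: [8, 7]
step 3: [8, 7, -8]
step 4: [8, 15]
step 5: [8, 15, -8]
step 6: [8, 23]
The first disagreement with the log is at step 4, where the value should be top = 15.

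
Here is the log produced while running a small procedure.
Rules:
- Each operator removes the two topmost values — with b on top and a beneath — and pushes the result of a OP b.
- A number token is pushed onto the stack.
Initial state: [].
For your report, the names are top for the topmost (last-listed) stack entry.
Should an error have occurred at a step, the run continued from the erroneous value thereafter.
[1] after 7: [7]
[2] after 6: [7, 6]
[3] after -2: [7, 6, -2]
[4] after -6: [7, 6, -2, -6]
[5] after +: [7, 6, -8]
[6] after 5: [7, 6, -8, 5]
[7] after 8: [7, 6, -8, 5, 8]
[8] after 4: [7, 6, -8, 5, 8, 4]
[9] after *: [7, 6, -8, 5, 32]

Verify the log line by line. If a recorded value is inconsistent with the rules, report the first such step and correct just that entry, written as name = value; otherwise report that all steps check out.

Step 1: push 7: top = 7 — checks out.
Step 2: push 6: top = 6 — no discrepancy.
Step 3: push -2: top = -2 — exactly as logged.
Step 4: push -6: top = -6 — no discrepancy.
Step 5: -2 + -6 = -8 — confirmed correct.
Step 6: push 5: top = 5 — no discrepancy.
Step 7: push 8: top = 8 — in agreement.
Step 8: push 4: top = 4 — consistent with the log.
Step 9: 8 * 4 = 32 — same as recorded.
Nothing is out of place; the run is error-free.

no error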